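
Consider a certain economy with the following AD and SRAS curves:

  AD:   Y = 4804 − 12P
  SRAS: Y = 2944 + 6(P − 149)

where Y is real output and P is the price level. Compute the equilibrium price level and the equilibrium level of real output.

Write SRAS as Y = 2944 + 6P − 894 = 2050 + 6P.
Set AD = SRAS: 4804 − 12P = 2050 + 6P, so 2754 = 18P and P = 153.
Then Y = 4804 − 12·153 = 2968.

P = 153, Y = 2968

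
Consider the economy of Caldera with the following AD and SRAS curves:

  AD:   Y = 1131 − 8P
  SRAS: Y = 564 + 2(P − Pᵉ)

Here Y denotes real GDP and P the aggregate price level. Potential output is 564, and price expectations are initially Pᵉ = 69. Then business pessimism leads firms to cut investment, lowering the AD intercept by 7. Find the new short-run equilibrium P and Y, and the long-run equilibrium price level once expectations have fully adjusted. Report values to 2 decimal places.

AD shifts left: new AD is Y = 1124 − 8P. With Pᵉ = 69, SRAS is Y = 426 + 2P.
Short run: 1124 − 8P = 426 + 2P gives 698 = 10P, so P = 69.80 and Y = 1124 − 8P = 565.60.
Y = 565.60 is above potential 564; expectations adjust and SRAS shifts left until Y = 564.
Long run: on the new AD curve, 564 = 1124 − 8P gives P = 70.00.

Short run: P = 69.80, Y = 565.60. Long run: P = 70.00.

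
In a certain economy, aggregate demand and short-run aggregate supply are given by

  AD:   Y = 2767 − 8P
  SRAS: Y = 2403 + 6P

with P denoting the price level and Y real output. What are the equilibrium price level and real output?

P = 26, Y = 2559

Set AD = SRAS: 2767 − 8P = 2403 + 6P, so 364 = 14P and P = 26.
Then Y = 2767 − 8·26 = 2559.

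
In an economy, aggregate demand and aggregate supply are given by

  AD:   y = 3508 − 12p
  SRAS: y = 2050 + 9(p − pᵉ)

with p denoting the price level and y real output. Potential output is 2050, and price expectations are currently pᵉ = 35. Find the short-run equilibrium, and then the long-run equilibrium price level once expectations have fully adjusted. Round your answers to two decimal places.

Short run: with pᵉ = 35, SRAS is y = 1735 + 9p. Setting AD = SRAS gives 1773 = 21p, so p = 84.43 and y = 3508 − 12p = 2494.86.
Output 2494.86 is above potential 2050, so over time expected prices rise and SRAS shifts left until y returns to 2050.
Long run: y = 2050 on the AD curve gives 2050 = 3508 − 12p, so p = 121.50.

Short run: p = 84.43, y = 2494.86. Long run: p = 121.50.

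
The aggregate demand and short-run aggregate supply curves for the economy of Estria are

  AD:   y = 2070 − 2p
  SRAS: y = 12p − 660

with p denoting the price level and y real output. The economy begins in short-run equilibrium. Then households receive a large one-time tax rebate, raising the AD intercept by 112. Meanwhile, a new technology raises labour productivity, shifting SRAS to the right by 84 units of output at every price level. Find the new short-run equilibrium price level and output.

p = 197, y = 1788

After both shocks: AD is y = 2182 − 2p and SRAS is y = 12p − 576.
Setting them equal: 2758 = 14p, so p = 197.
y = 2182 − 2·197 = 1788.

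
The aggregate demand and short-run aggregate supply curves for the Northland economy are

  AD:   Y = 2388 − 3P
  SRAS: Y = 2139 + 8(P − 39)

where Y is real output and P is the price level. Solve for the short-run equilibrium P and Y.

P = 51, Y = 2235

Write SRAS as Y = 2139 + 8P − 312 = 1827 + 8P.
Set AD = SRAS: 2388 − 3P = 1827 + 8P, so 561 = 11P and P = 51.
Then Y = 2388 − 3·51 = 2235.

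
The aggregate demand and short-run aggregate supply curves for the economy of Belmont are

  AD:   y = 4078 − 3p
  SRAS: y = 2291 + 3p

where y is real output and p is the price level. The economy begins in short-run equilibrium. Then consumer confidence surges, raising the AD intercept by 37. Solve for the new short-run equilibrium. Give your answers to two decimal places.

This is a positive demand shock: AD shifts right.
New AD: y = 4115 − 3p.
Set AD = SRAS: 4115 − 3p = 2291 + 3p, so 1824 = 6p and p = 304.00.
Substituting into AD, y = 3203.00.

p = 304.00, y = 3203.00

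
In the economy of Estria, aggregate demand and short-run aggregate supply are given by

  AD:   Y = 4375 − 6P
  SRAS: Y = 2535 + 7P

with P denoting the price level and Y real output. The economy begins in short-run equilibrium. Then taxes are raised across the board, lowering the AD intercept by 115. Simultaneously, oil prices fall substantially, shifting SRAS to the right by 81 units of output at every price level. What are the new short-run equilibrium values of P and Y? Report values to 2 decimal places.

P = 126.46, Y = 3501.23

After both shocks: AD is Y = 4260 − 6P and SRAS is Y = 2616 + 7P.
Setting them equal: 1644 = 13P, so P = 126.46.
Substituting into AD, Y = 3501.23.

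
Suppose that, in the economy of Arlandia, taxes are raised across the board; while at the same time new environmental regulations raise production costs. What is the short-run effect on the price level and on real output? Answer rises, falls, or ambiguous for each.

Price level: ambiguous; output: falls

The first event is a negative demand shock: AD shifts left, which by itself pushes P down and Y down.
The second is an adverse supply shock: SRAS shifts left, which by itself pushes P up and Y down.
The two shocks push P in opposite directions, so the effect on P is ambiguous. Both shocks push Y down, so Y falls.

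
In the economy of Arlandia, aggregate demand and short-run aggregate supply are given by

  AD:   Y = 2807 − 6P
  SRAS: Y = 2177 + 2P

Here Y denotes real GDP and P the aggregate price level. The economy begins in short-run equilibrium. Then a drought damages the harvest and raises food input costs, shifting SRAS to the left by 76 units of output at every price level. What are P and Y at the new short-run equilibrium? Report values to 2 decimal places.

This is a negative supply shock: SRAS shifts left.
New SRAS: Y = 2101 + 2P.
Set AD = SRAS: 2807 − 6P = 2101 + 2P, so 706 = 8P and P = 88.25.
Substituting into AD, Y = 2277.50.

P = 88.25, Y = 2277.50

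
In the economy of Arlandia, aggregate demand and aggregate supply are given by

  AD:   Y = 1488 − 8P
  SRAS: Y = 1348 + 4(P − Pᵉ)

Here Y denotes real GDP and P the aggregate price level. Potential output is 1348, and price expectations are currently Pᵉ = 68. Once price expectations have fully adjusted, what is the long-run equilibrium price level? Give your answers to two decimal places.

Long-run P = 17.50

Short run: with Pᵉ = 68, SRAS is Y = 1076 + 4P. Setting AD = SRAS gives 412 = 12P, so P = 34.33 and Y = 1488 − 8P = 1213.33.
Output 1213.33 is below potential 1348, so over time expected prices fall and SRAS shifts right until Y returns to 1348.
Long run: Y = 1348 on the AD curve gives 1348 = 1488 − 8P, so P = 17.50.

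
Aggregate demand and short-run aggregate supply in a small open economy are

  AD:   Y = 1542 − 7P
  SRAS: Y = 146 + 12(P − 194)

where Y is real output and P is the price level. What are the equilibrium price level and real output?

Write SRAS as Y = 146 + 12P − 2328 = 12P − 2182.
Set AD = SRAS: 1542 − 7P = 12P − 2182, so 3724 = 19P and P = 196.
Then Y = 1542 − 7·196 = 170.

P = 196, Y = 170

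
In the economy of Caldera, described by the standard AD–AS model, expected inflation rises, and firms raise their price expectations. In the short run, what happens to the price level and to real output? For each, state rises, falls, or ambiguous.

Price level: rises; output: falls

This is an adverse supply shock: SRAS shifts left.
Moving along the downward-sloping AD curve, P rises and Y falls.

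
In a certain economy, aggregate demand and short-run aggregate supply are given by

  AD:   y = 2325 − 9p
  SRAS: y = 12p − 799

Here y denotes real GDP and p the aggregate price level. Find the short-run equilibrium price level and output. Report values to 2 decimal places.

p = 148.76, y = 986.14

Set AD = SRAS: 2325 − 9p = 12p − 799, so 3124 = 21p and p = 148.76.
Substituting into AD, y = 2325 − 9p = 986.14.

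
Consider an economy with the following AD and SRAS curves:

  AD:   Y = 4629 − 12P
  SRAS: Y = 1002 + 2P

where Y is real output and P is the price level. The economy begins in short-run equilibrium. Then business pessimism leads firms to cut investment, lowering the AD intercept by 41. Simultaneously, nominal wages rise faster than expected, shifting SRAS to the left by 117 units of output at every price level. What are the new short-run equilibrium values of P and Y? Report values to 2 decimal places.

P = 264.50, Y = 1414.00

After both shocks: AD is Y = 4588 − 12P and SRAS is Y = 885 + 2P.
Setting them equal: 3703 = 14P, so P = 264.50.
Substituting into AD, Y = 1414.00.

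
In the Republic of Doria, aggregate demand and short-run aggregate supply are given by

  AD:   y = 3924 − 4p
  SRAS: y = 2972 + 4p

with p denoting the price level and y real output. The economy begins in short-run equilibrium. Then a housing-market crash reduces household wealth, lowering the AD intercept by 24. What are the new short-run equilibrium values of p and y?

This is a negative demand shock: AD shifts left.
New AD: y = 3900 − 4p.
Set AD = SRAS: 3900 − 4p = 2972 + 4p, so 928 = 8p and p = 116.
y = 3900 − 4·116 = 3436.

p = 116, y = 3436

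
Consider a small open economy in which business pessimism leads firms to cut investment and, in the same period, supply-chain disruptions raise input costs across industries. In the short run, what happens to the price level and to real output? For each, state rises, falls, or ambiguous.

Price level: ambiguous; output: falls

The first event is a negative demand shock: AD shifts left, which by itself pushes P down and Y down.
The second is an adverse supply shock: SRAS shifts left, which by itself pushes P up and Y down.
The two shocks push P in opposite directions, so the effect on P is ambiguous. Both shocks push Y down, so Y falls.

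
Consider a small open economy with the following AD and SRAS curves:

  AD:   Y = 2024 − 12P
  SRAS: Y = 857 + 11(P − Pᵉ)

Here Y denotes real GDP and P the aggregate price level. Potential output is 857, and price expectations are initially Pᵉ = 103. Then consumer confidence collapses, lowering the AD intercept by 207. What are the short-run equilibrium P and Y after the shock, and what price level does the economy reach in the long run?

Short run: P = 91, Y = 725. Long run: P = 80.

AD shifts left: new AD is Y = 1817 − 12P. With Pᵉ = 103, SRAS is Y = 11P − 276.
Short run: 1817 − 12P = 11P − 276 gives 2093 = 23P, so P = 91 and Y = 1817 − 12·91 = 725.
Y = 725 is below potential 857; expectations adjust and SRAS shifts right until Y = 857.
Long run: on the new AD curve, 857 = 1817 − 12P gives P = 80.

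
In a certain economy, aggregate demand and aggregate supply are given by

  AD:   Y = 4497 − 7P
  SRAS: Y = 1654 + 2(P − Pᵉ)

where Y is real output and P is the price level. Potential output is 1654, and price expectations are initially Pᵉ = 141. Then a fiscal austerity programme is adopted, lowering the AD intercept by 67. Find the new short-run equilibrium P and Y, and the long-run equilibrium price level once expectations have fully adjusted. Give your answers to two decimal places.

Short run: P = 339.78, Y = 2051.56. Long run: P = 396.57.

AD shifts left: new AD is Y = 4430 − 7P. With Pᵉ = 141, SRAS is Y = 1372 + 2P.
Short run: 4430 − 7P = 1372 + 2P gives 3058 = 9P, so P = 339.78 and Y = 4430 − 7P = 2051.56.
Y = 2051.56 is above potential 1654; expectations adjust and SRAS shifts left until Y = 1654.
Long run: on the new AD curve, 1654 = 4430 − 7P gives P = 396.57.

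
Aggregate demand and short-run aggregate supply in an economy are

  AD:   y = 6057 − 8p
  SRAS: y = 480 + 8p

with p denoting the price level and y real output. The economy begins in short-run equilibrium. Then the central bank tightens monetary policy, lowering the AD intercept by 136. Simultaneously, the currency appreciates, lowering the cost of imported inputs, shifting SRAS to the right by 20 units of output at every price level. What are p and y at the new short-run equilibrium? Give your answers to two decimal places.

p = 338.81, y = 3210.50

After both shocks: AD is y = 5921 − 8p and SRAS is y = 500 + 8p.
Setting them equal: 5421 = 16p, so p = 338.81.
Substituting into AD, y = 3210.50.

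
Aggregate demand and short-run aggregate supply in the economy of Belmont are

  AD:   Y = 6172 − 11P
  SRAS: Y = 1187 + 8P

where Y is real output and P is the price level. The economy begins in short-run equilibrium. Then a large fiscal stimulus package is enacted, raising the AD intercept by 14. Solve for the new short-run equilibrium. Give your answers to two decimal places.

This is a positive demand shock: AD shifts right.
New AD: Y = 6186 − 11P.
Set AD = SRAS: 6186 − 11P = 1187 + 8P, so 4999 = 19P and P = 263.11.
Substituting into AD, Y = 3291.84.

P = 263.11, Y = 3291.84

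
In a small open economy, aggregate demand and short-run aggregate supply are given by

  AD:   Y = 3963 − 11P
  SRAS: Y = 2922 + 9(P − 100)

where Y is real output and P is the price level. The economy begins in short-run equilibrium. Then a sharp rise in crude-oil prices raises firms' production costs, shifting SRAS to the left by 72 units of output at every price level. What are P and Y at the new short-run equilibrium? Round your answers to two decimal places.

P = 100.65, Y = 2855.85

This is a negative supply shock: SRAS shifts left.
New SRAS: Y = 1950 + 9P.
Set AD = SRAS: 3963 − 11P = 1950 + 9P, so 2013 = 20P and P = 100.65.
Substituting into AD, Y = 2855.85.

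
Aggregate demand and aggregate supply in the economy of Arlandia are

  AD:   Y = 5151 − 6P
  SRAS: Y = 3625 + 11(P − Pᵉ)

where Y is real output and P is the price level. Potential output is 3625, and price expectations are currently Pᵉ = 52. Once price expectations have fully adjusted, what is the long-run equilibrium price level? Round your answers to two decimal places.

Long-run P = 254.33

Short run: with Pᵉ = 52, SRAS is Y = 3053 + 11P. Setting AD = SRAS gives 2098 = 17P, so P = 123.41 and Y = 5151 − 6P = 4410.53.
Output 4410.53 is above potential 3625, so over time expected prices rise and SRAS shifts left until Y returns to 3625.
Long run: Y = 3625 on the AD curve gives 3625 = 5151 − 6P, so P = 254.33.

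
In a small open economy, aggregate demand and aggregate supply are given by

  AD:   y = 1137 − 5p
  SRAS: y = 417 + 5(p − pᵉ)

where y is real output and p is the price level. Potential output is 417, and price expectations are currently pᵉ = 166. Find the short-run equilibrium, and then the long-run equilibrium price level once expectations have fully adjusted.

Short run: with pᵉ = 166, SRAS is y = 5p − 413. Setting AD = SRAS gives 1550 = 10p, so p = 155 and y = 1137 − 5·155 = 362.
Output 362 is below potential 417, so over time expected prices fall and SRAS shifts right until y returns to 417.
Long run: y = 417 on the AD curve gives 417 = 1137 − 5p, so p = 144.

Short run: p = 155, y = 362. Long run: p = 144.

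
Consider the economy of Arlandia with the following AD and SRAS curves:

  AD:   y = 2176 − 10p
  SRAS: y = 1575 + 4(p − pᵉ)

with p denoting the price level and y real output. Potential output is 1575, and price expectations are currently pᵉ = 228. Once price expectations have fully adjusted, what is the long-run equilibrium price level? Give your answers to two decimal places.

Short run: with pᵉ = 228, SRAS is y = 663 + 4p. Setting AD = SRAS gives 1513 = 14p, so p = 108.07 and y = 2176 − 10p = 1095.29.
Output 1095.29 is below potential 1575, so over time expected prices fall and SRAS shifts right until y returns to 1575.
Long run: y = 1575 on the AD curve gives 1575 = 2176 − 10p, so p = 60.10.

Long-run p = 60.10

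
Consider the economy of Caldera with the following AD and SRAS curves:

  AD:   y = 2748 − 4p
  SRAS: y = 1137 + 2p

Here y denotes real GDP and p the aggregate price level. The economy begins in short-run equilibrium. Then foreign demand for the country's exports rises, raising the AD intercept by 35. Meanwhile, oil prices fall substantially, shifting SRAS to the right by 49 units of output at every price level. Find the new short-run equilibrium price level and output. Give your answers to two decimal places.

After both shocks: AD is y = 2783 − 4p and SRAS is y = 1186 + 2p.
Setting them equal: 1597 = 6p, so p = 266.17.
Substituting into AD, y = 1718.33.

p = 266.17, y = 1718.33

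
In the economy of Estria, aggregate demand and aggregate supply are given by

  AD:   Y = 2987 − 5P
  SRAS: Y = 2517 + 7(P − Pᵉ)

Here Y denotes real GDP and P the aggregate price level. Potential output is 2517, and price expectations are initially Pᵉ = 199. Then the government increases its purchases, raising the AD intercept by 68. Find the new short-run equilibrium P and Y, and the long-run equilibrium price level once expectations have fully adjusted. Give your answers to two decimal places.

Short run: P = 160.92, Y = 2250.42. Long run: P = 107.60.

AD shifts right: new AD is Y = 3055 − 5P. With Pᵉ = 199, SRAS is Y = 1124 + 7P.
Short run: 3055 − 5P = 1124 + 7P gives 1931 = 12P, so P = 160.92 and Y = 3055 − 5P = 2250.42.
Y = 2250.42 is below potential 2517; expectations adjust and SRAS shifts right until Y = 2517.
Long run: on the new AD curve, 2517 = 3055 − 5P gives P = 107.60.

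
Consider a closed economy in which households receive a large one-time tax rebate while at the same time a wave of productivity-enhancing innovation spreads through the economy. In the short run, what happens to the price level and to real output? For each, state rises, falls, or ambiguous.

Price level: ambiguous; output: rises

The first event is a positive demand shock: AD shifts right, which by itself pushes P up and Y up.
The second is a favourable supply shock: SRAS shifts right, which by itself pushes P down and Y up.
The two shocks push P in opposite directions, so the effect on P is ambiguous. Both shocks push Y up, so Y rises.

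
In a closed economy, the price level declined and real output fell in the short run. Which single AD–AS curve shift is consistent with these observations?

AD shifted left

P fell and Y fell. An AD shift moves P and Y in the same direction; an SRAS shift moves them in opposite directions.
Here P and Y moved in the same direction, so the AD curve shifted.
Since Y fell, AD shifted left.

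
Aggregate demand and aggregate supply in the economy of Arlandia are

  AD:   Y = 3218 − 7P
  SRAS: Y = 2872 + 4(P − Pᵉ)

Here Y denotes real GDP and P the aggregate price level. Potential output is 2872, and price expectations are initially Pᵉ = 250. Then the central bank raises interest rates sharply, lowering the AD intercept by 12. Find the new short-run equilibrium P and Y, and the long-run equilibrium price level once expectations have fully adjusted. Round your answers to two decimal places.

Short run: P = 121.27, Y = 2357.09. Long run: P = 47.71.

AD shifts left: new AD is Y = 3206 − 7P. With Pᵉ = 250, SRAS is Y = 1872 + 4P.
Short run: 3206 − 7P = 1872 + 4P gives 1334 = 11P, so P = 121.27 and Y = 3206 − 7P = 2357.09.
Y = 2357.09 is below potential 2872; expectations adjust and SRAS shifts right until Y = 2872.
Long run: on the new AD curve, 2872 = 3206 − 7P gives P = 47.71.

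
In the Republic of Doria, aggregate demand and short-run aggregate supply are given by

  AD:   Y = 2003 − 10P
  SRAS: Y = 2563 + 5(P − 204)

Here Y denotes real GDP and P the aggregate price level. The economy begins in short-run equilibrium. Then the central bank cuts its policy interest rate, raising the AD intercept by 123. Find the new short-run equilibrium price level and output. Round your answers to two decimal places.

P = 38.87, Y = 1737.33

This is a positive demand shock: AD shifts right.
New AD: Y = 2126 − 10P.
SRAS can be written Y = 1543 + 5P.
Set AD = SRAS: 2126 − 10P = 1543 + 5P, so 583 = 15P and P = 38.87.
Substituting into AD, Y = 1737.33.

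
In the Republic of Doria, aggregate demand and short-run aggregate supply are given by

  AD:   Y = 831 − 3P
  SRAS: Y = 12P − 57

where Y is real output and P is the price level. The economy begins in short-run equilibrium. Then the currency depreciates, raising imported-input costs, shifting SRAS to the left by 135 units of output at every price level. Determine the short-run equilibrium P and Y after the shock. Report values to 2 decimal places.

P = 68.20, Y = 626.40

This is a negative supply shock: SRAS shifts left.
New SRAS: Y = 12P − 192.
Set AD = SRAS: 831 − 3P = 12P − 192, so 1023 = 15P and P = 68.20.
Substituting into AD, Y = 626.40.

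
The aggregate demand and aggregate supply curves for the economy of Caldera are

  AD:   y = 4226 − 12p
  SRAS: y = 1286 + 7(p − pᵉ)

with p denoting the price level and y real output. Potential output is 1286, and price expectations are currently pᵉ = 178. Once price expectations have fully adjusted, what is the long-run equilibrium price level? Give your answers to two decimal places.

Short run: with pᵉ = 178, SRAS is y = 40 + 7p. Setting AD = SRAS gives 4186 = 19p, so p = 220.32 and y = 4226 − 12p = 1582.21.
Output 1582.21 is above potential 1286, so over time expected prices rise and SRAS shifts left until y returns to 1286.
Long run: y = 1286 on the AD curve gives 1286 = 4226 − 12p, so p = 245.00.

Long-run p = 245.00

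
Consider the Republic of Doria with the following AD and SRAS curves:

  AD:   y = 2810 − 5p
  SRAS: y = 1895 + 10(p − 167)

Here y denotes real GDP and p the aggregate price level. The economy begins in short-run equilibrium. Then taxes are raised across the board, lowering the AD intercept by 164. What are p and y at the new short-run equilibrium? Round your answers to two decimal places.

p = 161.40, y = 1839.00

This is a negative demand shock: AD shifts left.
New AD: y = 2646 − 5p.
SRAS can be written y = 225 + 10p.
Set AD = SRAS: 2646 − 5p = 225 + 10p, so 2421 = 15p and p = 161.40.
Substituting into AD, y = 1839.00.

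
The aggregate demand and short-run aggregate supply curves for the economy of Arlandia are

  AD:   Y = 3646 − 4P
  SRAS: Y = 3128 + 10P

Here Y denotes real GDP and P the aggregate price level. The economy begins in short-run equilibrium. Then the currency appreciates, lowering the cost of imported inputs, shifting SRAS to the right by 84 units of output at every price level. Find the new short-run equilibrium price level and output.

P = 31, Y = 3522

This is a positive supply shock: SRAS shifts right.
New SRAS: Y = 3212 + 10P.
Set AD = SRAS: 3646 − 4P = 3212 + 10P, so 434 = 14P and P = 31.
Y = 3646 − 4·31 = 3522.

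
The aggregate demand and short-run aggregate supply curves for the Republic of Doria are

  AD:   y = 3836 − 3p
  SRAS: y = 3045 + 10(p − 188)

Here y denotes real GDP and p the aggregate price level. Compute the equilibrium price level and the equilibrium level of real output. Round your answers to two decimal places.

Write SRAS as y = 3045 + 10p − 1880 = 1165 + 10p.
Set AD = SRAS: 3836 − 3p = 1165 + 10p, so 2671 = 13p and p = 205.46.
Substituting into AD, y = 3836 − 3p = 3219.62.

p = 205.46, y = 3219.62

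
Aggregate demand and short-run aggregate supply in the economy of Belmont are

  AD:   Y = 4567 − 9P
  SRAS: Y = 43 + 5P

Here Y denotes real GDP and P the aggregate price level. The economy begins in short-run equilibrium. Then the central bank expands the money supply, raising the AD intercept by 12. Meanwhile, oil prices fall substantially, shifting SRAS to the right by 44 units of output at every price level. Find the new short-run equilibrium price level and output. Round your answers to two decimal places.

P = 320.86, Y = 1691.29

After both shocks: AD is Y = 4579 − 9P and SRAS is Y = 87 + 5P.
Setting them equal: 4492 = 14P, so P = 320.86.
Substituting into AD, Y = 1691.29.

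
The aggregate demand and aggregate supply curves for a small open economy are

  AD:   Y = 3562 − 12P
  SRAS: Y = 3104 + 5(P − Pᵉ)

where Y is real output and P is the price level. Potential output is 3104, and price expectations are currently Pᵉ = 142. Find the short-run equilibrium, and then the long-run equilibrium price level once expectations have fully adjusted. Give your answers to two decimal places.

Short run: with Pᵉ = 142, SRAS is Y = 2394 + 5P. Setting AD = SRAS gives 1168 = 17P, so P = 68.71 and Y = 3562 − 12P = 2737.53.
Output 2737.53 is below potential 3104, so over time expected prices fall and SRAS shifts right until Y returns to 3104.
Long run: Y = 3104 on the AD curve gives 3104 = 3562 − 12P, so P = 38.17.

Short run: P = 68.71, Y = 2737.53. Long run: P = 38.17.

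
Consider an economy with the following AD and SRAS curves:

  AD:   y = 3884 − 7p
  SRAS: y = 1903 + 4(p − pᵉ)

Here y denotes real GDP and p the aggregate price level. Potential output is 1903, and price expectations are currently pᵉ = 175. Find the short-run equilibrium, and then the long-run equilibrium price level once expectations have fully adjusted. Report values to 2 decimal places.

Short run: p = 243.73, y = 2177.91. Long run: p = 283.00.

Short run: with pᵉ = 175, SRAS is y = 1203 + 4p. Setting AD = SRAS gives 2681 = 11p, so p = 243.73 and y = 3884 − 7p = 2177.91.
Output 2177.91 is above potential 1903, so over time expected prices rise and SRAS shifts left until y returns to 1903.
Long run: y = 1903 on the AD curve gives 1903 = 3884 − 7p, so p = 283.00.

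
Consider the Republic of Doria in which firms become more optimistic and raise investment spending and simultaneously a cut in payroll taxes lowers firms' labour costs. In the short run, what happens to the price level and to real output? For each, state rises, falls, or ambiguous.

The first event is a positive demand shock: AD shifts right, which by itself pushes P up and Y up.
The second is a favourable supply shock: SRAS shifts right, which by itself pushes P down and Y up.
The two shocks push P in opposite directions, so the effect on P is ambiguous. Both shocks push Y up, so Y rises.

Price level: ambiguous; output: rises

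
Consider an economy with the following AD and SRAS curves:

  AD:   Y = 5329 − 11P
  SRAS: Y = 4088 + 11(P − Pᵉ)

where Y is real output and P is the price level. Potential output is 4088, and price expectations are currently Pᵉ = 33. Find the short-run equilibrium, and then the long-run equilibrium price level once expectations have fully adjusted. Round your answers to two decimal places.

Short run: P = 72.91, Y = 4527.00. Long run: P = 112.82.

Short run: with Pᵉ = 33, SRAS is Y = 3725 + 11P. Setting AD = SRAS gives 1604 = 22P, so P = 72.91 and Y = 5329 − 11P = 4527.00.
Output 4527.00 is above potential 4088, so over time expected prices rise and SRAS shifts left until Y returns to 4088.
Long run: Y = 4088 on the AD curve gives 4088 = 5329 − 11P, so P = 112.82.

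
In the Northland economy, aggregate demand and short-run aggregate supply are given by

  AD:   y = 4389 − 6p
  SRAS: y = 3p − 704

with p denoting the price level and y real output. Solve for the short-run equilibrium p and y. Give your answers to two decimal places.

p = 565.89, y = 993.67

Set AD = SRAS: 4389 − 6p = 3p − 704, so 5093 = 9p and p = 565.89.
Substituting into AD, y = 4389 − 6p = 993.67.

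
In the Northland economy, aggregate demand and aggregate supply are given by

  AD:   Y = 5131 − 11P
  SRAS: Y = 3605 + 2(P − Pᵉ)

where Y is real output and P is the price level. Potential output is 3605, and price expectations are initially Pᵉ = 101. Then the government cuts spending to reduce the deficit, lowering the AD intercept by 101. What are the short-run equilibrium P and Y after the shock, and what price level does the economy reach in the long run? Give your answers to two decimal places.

AD shifts left: new AD is Y = 5030 − 11P. With Pᵉ = 101, SRAS is Y = 3403 + 2P.
Short run: 5030 − 11P = 3403 + 2P gives 1627 = 13P, so P = 125.15 and Y = 5030 − 11P = 3653.31.
Y = 3653.31 is above potential 3605; expectations adjust and SRAS shifts left until Y = 3605.
Long run: on the new AD curve, 3605 = 5030 − 11P gives P = 129.55.

Short run: P = 125.15, Y = 3653.31. Long run: P = 129.55.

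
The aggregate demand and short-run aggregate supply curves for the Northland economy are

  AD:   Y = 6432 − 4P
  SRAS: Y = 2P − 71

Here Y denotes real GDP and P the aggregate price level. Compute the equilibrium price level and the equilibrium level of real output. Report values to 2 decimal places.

P = 1083.83, Y = 2096.67

Set AD = SRAS: 6432 − 4P = 2P − 71, so 6503 = 6P and P = 1083.83.
Substituting into AD, Y = 6432 − 4P = 2096.67.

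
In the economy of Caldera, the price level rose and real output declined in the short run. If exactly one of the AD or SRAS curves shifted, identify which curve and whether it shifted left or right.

SRAS shifted left

P rose and Y fell. An AD shift moves P and Y in the same direction; an SRAS shift moves them in opposite directions.
Here P and Y moved in opposite directions, so the SRAS curve shifted.
Since Y fell, SRAS shifted left.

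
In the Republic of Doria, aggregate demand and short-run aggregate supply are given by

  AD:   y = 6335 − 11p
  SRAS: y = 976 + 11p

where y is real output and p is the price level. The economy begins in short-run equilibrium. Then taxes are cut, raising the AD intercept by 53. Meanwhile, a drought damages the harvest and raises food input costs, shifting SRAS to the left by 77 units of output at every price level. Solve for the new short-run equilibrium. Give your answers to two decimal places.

After both shocks: AD is y = 6388 − 11p and SRAS is y = 899 + 11p.
Setting them equal: 5489 = 22p, so p = 249.50.
Substituting into AD, y = 3643.50.

p = 249.50, y = 3643.50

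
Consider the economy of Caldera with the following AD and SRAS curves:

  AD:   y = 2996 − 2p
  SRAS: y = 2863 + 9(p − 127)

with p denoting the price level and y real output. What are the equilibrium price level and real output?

Write SRAS as y = 2863 + 9p − 1143 = 1720 + 9p.
Set AD = SRAS: 2996 − 2p = 1720 + 9p, so 1276 = 11p and p = 116.
Then y = 2996 − 2·116 = 2764.

p = 116, y = 2764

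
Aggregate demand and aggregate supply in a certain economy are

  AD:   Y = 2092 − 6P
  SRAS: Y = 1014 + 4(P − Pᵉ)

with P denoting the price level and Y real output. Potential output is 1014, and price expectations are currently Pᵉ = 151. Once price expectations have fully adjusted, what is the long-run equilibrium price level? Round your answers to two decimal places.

Long-run P = 179.67

Short run: with Pᵉ = 151, SRAS is Y = 410 + 4P. Setting AD = SRAS gives 1682 = 10P, so P = 168.20 and Y = 2092 − 6P = 1082.80.
Output 1082.80 is above potential 1014, so over time expected prices rise and SRAS shifts left until Y returns to 1014.
Long run: Y = 1014 on the AD curve gives 1014 = 2092 − 6P, so P = 179.67.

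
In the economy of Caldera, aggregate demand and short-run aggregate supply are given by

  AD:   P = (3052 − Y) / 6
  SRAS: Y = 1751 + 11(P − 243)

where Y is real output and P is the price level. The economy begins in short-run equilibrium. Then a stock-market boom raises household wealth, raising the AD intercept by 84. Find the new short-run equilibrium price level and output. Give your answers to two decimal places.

P = 238.71, Y = 1703.76

This is a positive demand shock: AD shifts right.
New AD: Y = 3136 − 6P.
SRAS can be written Y = 11P − 922.
Set AD = SRAS: 3136 − 6P = 11P − 922, so 4058 = 17P and P = 238.71.
Substituting into AD, Y = 1703.76.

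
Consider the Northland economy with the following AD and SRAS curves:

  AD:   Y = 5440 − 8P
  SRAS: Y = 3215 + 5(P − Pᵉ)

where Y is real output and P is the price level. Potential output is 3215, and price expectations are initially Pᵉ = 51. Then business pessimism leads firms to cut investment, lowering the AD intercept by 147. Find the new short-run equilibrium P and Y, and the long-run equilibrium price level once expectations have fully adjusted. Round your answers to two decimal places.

Short run: P = 179.46, Y = 3857.31. Long run: P = 259.75.

AD shifts left: new AD is Y = 5293 − 8P. With Pᵉ = 51, SRAS is Y = 2960 + 5P.
Short run: 5293 − 8P = 2960 + 5P gives 2333 = 13P, so P = 179.46 and Y = 5293 − 8P = 3857.31.
Y = 3857.31 is above potential 3215; expectations adjust and SRAS shifts left until Y = 3215.
Long run: on the new AD curve, 3215 = 5293 − 8P gives P = 259.75.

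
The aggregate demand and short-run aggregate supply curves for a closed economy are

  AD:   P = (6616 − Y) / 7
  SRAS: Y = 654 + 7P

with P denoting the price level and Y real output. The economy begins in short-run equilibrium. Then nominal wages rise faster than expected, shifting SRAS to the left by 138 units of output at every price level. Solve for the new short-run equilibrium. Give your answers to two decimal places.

This is a negative supply shock: SRAS shifts left.
New SRAS: Y = 516 + 7P.
Set AD = SRAS: 6616 − 7P = 516 + 7P, so 6100 = 14P and P = 435.71.
Substituting into AD, Y = 3566.00.

P = 435.71, Y = 3566.00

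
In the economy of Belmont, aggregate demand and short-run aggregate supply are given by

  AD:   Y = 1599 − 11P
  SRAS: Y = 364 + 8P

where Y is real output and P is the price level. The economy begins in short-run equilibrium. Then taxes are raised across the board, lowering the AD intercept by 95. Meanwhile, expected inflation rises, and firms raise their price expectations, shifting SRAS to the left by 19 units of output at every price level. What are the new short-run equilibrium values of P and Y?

P = 61, Y = 833

After both shocks: AD is Y = 1504 − 11P and SRAS is Y = 345 + 8P.
Setting them equal: 1159 = 19P, so P = 61.
Y = 1504 − 11·61 = 833.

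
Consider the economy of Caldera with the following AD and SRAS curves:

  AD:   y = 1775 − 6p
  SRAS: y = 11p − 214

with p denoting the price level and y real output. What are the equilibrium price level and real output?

Set AD = SRAS: 1775 − 6p = 11p − 214, so 1989 = 17p and p = 117.
Then y = 1775 − 6·117 = 1073.

p = 117, y = 1073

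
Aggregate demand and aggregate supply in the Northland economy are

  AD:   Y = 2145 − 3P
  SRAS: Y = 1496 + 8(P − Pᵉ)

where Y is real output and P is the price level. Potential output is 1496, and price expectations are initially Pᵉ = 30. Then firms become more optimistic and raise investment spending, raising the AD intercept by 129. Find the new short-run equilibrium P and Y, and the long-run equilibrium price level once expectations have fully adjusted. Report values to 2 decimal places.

AD shifts right: new AD is Y = 2274 − 3P. With Pᵉ = 30, SRAS is Y = 1256 + 8P.
Short run: 2274 − 3P = 1256 + 8P gives 1018 = 11P, so P = 92.55 and Y = 2274 − 3P = 1996.36.
Y = 1996.36 is above potential 1496; expectations adjust and SRAS shifts left until Y = 1496.
Long run: on the new AD curve, 1496 = 2274 − 3P gives P = 259.33.

Short run: P = 92.55, Y = 1996.36. Long run: P = 259.33.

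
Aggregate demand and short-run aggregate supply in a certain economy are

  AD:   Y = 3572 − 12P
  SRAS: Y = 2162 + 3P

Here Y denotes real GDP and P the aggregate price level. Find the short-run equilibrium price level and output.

P = 94, Y = 2444

Set AD = SRAS: 3572 − 12P = 2162 + 3P, so 1410 = 15P and P = 94.
Then Y = 3572 − 12·94 = 2444.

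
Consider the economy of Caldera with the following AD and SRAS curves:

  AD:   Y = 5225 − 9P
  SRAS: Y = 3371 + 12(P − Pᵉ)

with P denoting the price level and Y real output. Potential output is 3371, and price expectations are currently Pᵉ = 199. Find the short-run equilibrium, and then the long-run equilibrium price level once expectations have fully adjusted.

Short run: with Pᵉ = 199, SRAS is Y = 983 + 12P. Setting AD = SRAS gives 4242 = 21P, so P = 202 and Y = 5225 − 9·202 = 3407.
Output 3407 is above potential 3371, so over time expected prices rise and SRAS shifts left until Y returns to 3371.
Long run: Y = 3371 on the AD curve gives 3371 = 5225 − 9P, so P = 206.

Short run: P = 202, Y = 3407. Long run: P = 206.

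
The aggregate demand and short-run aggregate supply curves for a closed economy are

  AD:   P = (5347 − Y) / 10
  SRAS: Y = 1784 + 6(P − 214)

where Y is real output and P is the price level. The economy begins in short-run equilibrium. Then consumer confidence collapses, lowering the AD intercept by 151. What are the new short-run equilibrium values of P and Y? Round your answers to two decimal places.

This is a negative demand shock: AD shifts left.
New AD: Y = 5196 − 10P.
SRAS can be written Y = 500 + 6P.
Set AD = SRAS: 5196 − 10P = 500 + 6P, so 4696 = 16P and P = 293.50.
Substituting into AD, Y = 2261.00.

P = 293.50, Y = 2261.00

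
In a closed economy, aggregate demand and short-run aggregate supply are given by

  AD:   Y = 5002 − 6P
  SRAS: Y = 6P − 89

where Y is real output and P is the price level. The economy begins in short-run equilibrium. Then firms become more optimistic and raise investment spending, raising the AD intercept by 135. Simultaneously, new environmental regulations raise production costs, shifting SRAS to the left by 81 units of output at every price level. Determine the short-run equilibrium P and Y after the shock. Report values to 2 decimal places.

P = 442.25, Y = 2483.50

After both shocks: AD is Y = 5137 − 6P and SRAS is Y = 6P − 170.
Setting them equal: 5307 = 12P, so P = 442.25.
Substituting into AD, Y = 2483.50.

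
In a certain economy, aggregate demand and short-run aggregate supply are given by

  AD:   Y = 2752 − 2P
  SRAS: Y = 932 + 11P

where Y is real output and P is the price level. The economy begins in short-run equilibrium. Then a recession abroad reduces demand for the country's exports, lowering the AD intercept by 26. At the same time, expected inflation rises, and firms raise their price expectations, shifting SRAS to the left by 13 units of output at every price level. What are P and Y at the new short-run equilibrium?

P = 139, Y = 2448

After both shocks: AD is Y = 2726 − 2P and SRAS is Y = 919 + 11P.
Setting them equal: 1807 = 13P, so P = 139.
Y = 2726 − 2·139 = 2448.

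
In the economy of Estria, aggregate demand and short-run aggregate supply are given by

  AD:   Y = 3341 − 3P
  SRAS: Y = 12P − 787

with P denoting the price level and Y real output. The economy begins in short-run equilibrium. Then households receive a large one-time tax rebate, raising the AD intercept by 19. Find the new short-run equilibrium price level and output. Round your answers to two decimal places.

P = 276.47, Y = 2530.60

This is a positive demand shock: AD shifts right.
New AD: Y = 3360 − 3P.
Set AD = SRAS: 3360 − 3P = 12P − 787, so 4147 = 15P and P = 276.47.
Substituting into AD, Y = 2530.60.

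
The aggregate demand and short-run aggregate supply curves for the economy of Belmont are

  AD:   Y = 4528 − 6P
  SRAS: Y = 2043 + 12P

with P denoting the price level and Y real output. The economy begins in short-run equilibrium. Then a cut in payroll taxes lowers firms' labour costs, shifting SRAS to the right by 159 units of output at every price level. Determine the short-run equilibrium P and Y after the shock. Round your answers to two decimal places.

This is a positive supply shock: SRAS shifts right.
New SRAS: Y = 2202 + 12P.
Set AD = SRAS: 4528 − 6P = 2202 + 12P, so 2326 = 18P and P = 129.22.
Substituting into AD, Y = 3752.67.

P = 129.22, Y = 3752.67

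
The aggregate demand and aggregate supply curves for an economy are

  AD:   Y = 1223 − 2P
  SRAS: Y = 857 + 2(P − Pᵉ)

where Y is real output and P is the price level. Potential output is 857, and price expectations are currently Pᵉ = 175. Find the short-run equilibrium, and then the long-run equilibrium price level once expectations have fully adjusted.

Short run: with Pᵉ = 175, SRAS is Y = 507 + 2P. Setting AD = SRAS gives 716 = 4P, so P = 179 and Y = 1223 − 2·179 = 865.
Output 865 is above potential 857, so over time expected prices rise and SRAS shifts left until Y returns to 857.
Long run: Y = 857 on the AD curve gives 857 = 1223 − 2P, so P = 183.

Short run: P = 179, Y = 865. Long run: P = 183.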